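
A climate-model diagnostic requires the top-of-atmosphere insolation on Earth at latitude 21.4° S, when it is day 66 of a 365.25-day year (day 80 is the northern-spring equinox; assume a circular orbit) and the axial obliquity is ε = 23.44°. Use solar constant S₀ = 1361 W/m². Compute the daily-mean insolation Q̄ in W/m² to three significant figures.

Q̄ ≈ 425 W/m²

Solar longitude: λ_s = 360° × (66 − 80)/365.25 = -13.799°, i.e. -13.799° + 360° = 346.201°.
sin δ = sin 23.44° × sin 346.201° = -0.09488, so δ = -5.444°.
cos H₀ = −tan(-21.4°) tan(-5.444°) = -0.0374, H₀ = 1.6082 rad.
Bracket: H₀ sin φ sin δ + cos φ cos δ sin H₀ = 1.6082×-0.36488×-0.09488 + 0.93106×0.99549×0.99930 = 0.055676 + 0.926212 = 0.981888.
Q̄ = (S₀/π) × [bracket] = (1361/π) × 0.981888 = 425.4 W/m².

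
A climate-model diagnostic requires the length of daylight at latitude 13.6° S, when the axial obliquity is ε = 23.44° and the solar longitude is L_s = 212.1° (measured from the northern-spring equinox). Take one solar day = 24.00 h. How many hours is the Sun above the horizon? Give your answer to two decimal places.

12.40 h

Solar declination: sin δ = sin ε · sin L_s = sin 23.44° × sin 212.1° = -0.21138, so δ = -12.203°.
cos h₀ = −tan ϕ · tan δ = −tan(-13.6°) × tan(-12.203°) = -0.0523, so h₀ = 1.6231 rad = 93.00°.
Daylight = 2h₀/(2π) × 24.00 h = (1.6231/π) × 24.00 = 12.40 h.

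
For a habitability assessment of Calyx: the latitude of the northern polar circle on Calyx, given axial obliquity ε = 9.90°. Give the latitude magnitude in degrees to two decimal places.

80.10°

The polar circle is the lowest latitude that experiences at least one full rotation of continuous daylight at the northern-summer solstice; it lies at |φ| = 90° − ε = 90° − 9.90° = 80.10°.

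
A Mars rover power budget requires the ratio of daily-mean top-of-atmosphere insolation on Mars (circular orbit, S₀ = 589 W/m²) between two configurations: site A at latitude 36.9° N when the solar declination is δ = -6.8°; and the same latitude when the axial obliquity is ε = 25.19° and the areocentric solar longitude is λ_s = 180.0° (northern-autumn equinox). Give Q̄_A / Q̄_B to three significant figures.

Q̄_A / Q̄_B ≈ 0.857

— Configuration A (φ=+36.9°):
cos H₀ = −tan(+36.9°) tan(-6.800°) = 0.0895, H₀ = 1.4811 rad.
Bracket: H₀ sin φ sin δ + cos φ cos δ sin H₀ = 1.4811×0.60042×-0.11840 + 0.79968×0.99297×0.99598 = -0.105291 + 0.790866 = 0.685575.
Q̄ = (S₀/π) × [bracket] = (589/π) × 0.685575 = 128.53 W/m².
— Configuration B (φ=+36.9°):
sin δ = sin 25.19° × sin 180.0° = 0.00000, so δ = +0.000°.
cos H₀ = −tan(+36.9°) tan(+0.000°) = -0.0000, H₀ = 1.5708 rad.
Bracket: H₀ sin φ sin δ + cos φ cos δ sin H₀ = 1.5708×0.60042×0.00000 + 0.79968×1.00000×1.00000 = 0.000000 + 0.799680 = 0.799680.
Q̄ = (S₀/π) × [bracket] = (589/π) × 0.799680 = 149.93 W/m².
Ratio Q̄_A / Q̄_B = 128.53 / 149.93 = 0.8573.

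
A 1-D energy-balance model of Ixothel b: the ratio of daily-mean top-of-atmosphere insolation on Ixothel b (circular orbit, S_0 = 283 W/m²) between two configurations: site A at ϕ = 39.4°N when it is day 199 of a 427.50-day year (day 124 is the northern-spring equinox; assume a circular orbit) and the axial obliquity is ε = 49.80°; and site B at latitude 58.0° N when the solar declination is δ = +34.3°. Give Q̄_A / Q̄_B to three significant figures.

Q̄_A / Q̄_B ≈ 0.946

— Configuration A (ϕ=+39.4°):
Solar longitude: L_s = 360° × (199 − 124)/427.50 = 63.158°.
sin δ = sin 49.80° × sin 63.158° = 0.68150, so δ = +42.961°.
cos h₀ = −tan(+39.4°) tan(+42.961°) = -0.7649, h₀ = 2.4417 rad.
Bracket: h₀ sin ϕ sin δ + cos ϕ cos δ sin h₀ = 2.4417×0.63473×0.68150 + 0.77273×0.73182×0.64411 = 1.056202 + 0.364244 = 1.420446.
Q̄ = (S_0/π) × [bracket] = (283/π) × 1.420446 = 127.96 W/m².
— Configuration B (ϕ=+58.0°):
cos h₀ = −tan(+58.0°) tan(+34.300°) = -1.0917 ≤ −1 ⇒ polar day, h₀ = π.
Bracket: h₀ sin ϕ sin δ + cos ϕ cos δ sin h₀ = 3.1416×0.84805×0.56353 + 0.52992×0.82610×0.00000 = 1.501376 + 0.000000 = 1.501376.
Q̄ = (S_0/π) × [bracket] = (283/π) × 1.501376 = 135.25 W/m².
Ratio Q̄_A / Q̄_B = 127.96 / 135.25 = 0.9461.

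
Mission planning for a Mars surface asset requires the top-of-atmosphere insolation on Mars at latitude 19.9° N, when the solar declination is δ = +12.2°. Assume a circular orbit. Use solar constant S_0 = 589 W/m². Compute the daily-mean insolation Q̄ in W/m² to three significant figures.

Q̄ ≈ 194 W/m²

cos h₀ = −tan(+19.9°) tan(+12.200°) = -0.0783, h₀ = 1.6491 rad.
Bracket: h₀ sin ϕ sin δ + cos ϕ cos δ sin h₀ = 1.6491×0.34038×0.21132 + 0.94029×0.97742×0.99693 = 0.118618 + 0.916237 = 1.034855.
Q̄ = (S_0/π) × [bracket] = (589/π) × 1.034855 = 194.0 W/m².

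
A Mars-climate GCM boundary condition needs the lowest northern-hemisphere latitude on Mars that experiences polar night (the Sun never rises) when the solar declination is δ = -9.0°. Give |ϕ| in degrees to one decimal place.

Polar night requires cos h₀ = −tan ϕ tan δ ≥ 1, i.e. tan ϕ tan δ ≤ −1.
The boundary is |tan ϕ| · |tan δ| = 1, so |ϕ| = 90° − |δ| = 90° − 9.0° = 81.0° in the northern hemisphere.

|ϕ| = 81.0°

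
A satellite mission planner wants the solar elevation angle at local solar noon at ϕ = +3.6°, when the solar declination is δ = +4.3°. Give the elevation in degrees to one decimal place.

At local noon the hour angle is zero, so the zenith angle equals |ϕ − δ| = |+3.6° − (+4.300°)| = 0.700°.
Elevation = 90° − 0.700° = 89.3°.

89.3°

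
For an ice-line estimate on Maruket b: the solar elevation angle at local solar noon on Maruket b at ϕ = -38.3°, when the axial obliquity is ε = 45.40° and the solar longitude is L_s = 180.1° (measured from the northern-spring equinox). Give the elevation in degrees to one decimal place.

Solar declination: sin δ = sin ε · sin L_s = sin 45.40° × sin 180.1° = -0.00124, so δ = -0.071°.
At local noon the hour angle is zero, so the zenith angle equals |ϕ − δ| = |-38.3° − (-0.071°)| = 38.229°.
Elevation = 90° − 38.229° = 51.8°.

51.8°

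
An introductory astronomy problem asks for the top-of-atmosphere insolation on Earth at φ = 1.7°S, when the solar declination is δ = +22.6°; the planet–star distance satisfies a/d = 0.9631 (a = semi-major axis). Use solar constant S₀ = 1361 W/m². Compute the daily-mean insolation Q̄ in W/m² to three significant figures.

cos H₀ = −tan(-1.7°) tan(+22.600°) = 0.0124, H₀ = 1.5584 rad.
Bracket: H₀ sin φ sin δ + cos φ cos δ sin H₀ = 1.5584×-0.02967×0.38430 + 0.99956×0.92321×0.99992 = -0.017769 + 0.922730 = 0.904961.
Inverse-square distance factor (a/d)² = 0.9631² = 0.927562.
Q̄ = (S₀/π) × 0.927562 × [bracket] = (1361/π) × 0.927562 × 0.904961 = 363.6 W/m².

Q̄ ≈ 364 W/m²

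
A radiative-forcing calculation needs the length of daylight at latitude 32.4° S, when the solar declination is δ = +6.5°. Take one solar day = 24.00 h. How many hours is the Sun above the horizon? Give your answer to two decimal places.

11.45 h

cos H₀ = −tan φ · tan δ = −tan(-32.4°) × tan(+6.500°) = 0.0723, so H₀ = 1.4984 rad = 85.85°.
Daylight = 2H₀/(2π) × 24.00 h = (1.4984/π) × 24.00 = 11.45 h.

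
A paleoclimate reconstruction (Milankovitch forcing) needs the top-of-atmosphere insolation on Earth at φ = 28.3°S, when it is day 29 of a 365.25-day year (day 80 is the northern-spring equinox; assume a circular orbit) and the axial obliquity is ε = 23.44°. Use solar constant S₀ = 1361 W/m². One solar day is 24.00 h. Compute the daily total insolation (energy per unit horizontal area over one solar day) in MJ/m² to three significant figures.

Solar longitude: λ_s = 360° × (29 − 80)/365.25 = -50.267°, i.e. -50.267° + 360° = 309.733°.
sin δ = sin 23.44° × sin 309.733° = -0.30591, so δ = -17.813°.
cos H₀ = −tan(-28.3°) tan(-17.813°) = -0.1730, H₀ = 1.7447 rad.
Bracket: H₀ sin φ sin δ + cos φ cos δ sin H₀ = 1.7447×-0.47409×-0.30591 + 0.88048×0.95206×0.98492 = 0.253032 + 0.825629 = 1.078661.
Q̄ = (S₀/π) × [bracket] = (1361/π) × 1.078661 = 467.30 W/m².
Daily total = Q̄ × 24.00 h × 3600 s/h = 467.30 × 24.00 × 3600 / 10⁶ = 40.37 MJ/m².

40.4 MJ/m²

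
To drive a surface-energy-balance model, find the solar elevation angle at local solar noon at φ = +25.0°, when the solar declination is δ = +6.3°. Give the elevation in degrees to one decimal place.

71.3°

At local noon the hour angle is zero, so the zenith angle equals |φ − δ| = |+25.0° − (+6.300°)| = 18.700°.
Elevation = 90° − 18.700° = 71.3°.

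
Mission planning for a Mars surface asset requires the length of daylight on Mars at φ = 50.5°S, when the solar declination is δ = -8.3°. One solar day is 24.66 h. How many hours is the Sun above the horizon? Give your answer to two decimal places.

13.73 h

cos H₀ = −tan φ · tan δ = −tan(-50.5°) × tan(-8.300°) = -0.1770, so H₀ = 1.7487 rad = 100.19°.
Daylight = 2H₀/(2π) × 24.66 h = (1.7487/π) × 24.66 = 13.73 h.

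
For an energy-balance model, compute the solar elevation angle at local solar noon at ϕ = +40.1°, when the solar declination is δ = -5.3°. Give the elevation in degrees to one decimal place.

44.6°

At local noon the hour angle is zero, so the zenith angle equals |ϕ − δ| = |+40.1° − (-5.300°)| = 45.400°.
Elevation = 90° − 45.400° = 44.6°.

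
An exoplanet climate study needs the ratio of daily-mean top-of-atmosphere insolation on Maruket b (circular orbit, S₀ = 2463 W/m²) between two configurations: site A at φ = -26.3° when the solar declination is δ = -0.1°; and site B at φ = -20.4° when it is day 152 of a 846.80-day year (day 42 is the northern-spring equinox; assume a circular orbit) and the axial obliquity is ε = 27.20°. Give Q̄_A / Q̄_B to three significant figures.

— Configuration A (φ=-26.3°):
cos H₀ = −tan(-26.3°) tan(-0.100°) = -0.0009, H₀ = 1.5717 rad.
Bracket: H₀ sin φ sin δ + cos φ cos δ sin H₀ = 1.5717×-0.44307×-0.00175 + 0.89649×1.00000×1.00000 = 0.001219 + 0.896490 = 0.897709.
Q̄ = (S₀/π) × [bracket] = (2463/π) × 0.897709 = 703.80 W/m².
— Configuration B (φ=-20.4°):
Solar longitude: λ_s = 360° × (152 − 42)/846.80 = 46.764°.
sin δ = sin 27.20° × sin 46.764° = 0.33301, so δ = +19.452°.
cos H₀ = −tan(-20.4°) tan(+19.452°) = 0.1313, H₀ = 1.4391 rad.
Bracket: H₀ sin φ sin δ + cos φ cos δ sin H₀ = 1.4391×-0.34857×0.33301 + 0.93728×0.94292×0.99134 = -0.167047 + 0.876127 = 0.709080.
Q̄ = (S₀/π) × [bracket] = (2463/π) × 0.709080 = 555.92 W/m².
Ratio Q̄_A / Q̄_B = 703.80 / 555.92 = 1.266.

Q̄_A / Q̄_B ≈ 1.27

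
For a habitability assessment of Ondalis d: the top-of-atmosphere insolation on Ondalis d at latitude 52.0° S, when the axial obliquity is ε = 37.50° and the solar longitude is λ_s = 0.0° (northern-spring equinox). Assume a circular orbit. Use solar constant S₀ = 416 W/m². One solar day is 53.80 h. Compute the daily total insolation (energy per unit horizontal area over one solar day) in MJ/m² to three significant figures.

15.8 MJ/m²

Solar declination: sin δ = sin ε · sin λ_s = sin 37.50° × sin 0.0° = 0.00000, so δ = +0.000°.
cos H₀ = −tan(-52.0°) tan(+0.000°) = 0.0000, H₀ = 1.5708 rad.
Bracket: H₀ sin φ sin δ + cos φ cos δ sin H₀ = 1.5708×-0.78801×0.00000 + 0.61566×1.00000×1.00000 = -0.000000 + 0.615660 = 0.615660.
Q̄ = (S₀/π) × [bracket] = (416/π) × 0.615660 = 81.524 W/m².
Daily total = Q̄ × 53.80 h × 3600 s/h = 81.524 × 53.80 × 3600 / 10⁶ = 15.79 MJ/m².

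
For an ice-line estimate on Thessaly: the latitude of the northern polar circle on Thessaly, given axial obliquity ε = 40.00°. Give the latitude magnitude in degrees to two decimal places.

50.00°

The polar circle is the lowest latitude that experiences at least one full rotation of continuous daylight at the northern-summer solstice; it lies at |ϕ| = 90° − ε = 90° − 40.00° = 50.00°.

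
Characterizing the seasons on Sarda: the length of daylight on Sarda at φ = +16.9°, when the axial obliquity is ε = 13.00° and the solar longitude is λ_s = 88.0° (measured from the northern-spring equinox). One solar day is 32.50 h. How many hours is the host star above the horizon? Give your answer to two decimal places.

Solar declination: sin δ = sin ε · sin λ_s = sin 13.00° × sin 88.0° = 0.22481, so δ = +12.992°.
cos H₀ = −tan φ · tan δ = −tan(+16.9°) × tan(+12.992°) = -0.0701, so H₀ = 1.6410 rad = 94.02°.
Daylight = 2H₀/(2π) × 32.50 h = (1.6410/π) × 32.50 = 16.98 h.

16.98 h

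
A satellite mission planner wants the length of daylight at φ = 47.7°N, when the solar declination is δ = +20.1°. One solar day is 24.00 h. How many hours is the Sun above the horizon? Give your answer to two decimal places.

15.16 h

cos H₀ = −tan φ · tan δ = −tan(+47.7°) × tan(+20.100°) = -0.4022, so H₀ = 1.9847 rad = 113.71°.
Daylight = 2H₀/(2π) × 24.00 h = (1.9847/π) × 24.00 = 15.16 h.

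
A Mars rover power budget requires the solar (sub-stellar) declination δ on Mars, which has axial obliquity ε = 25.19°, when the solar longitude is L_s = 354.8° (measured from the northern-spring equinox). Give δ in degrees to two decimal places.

δ = -2.21°

sin δ = sin ε · sin L_s = sin 25.19° × sin 354.8° = -0.038575.
δ = arcsin(-0.038575) = -2.21°.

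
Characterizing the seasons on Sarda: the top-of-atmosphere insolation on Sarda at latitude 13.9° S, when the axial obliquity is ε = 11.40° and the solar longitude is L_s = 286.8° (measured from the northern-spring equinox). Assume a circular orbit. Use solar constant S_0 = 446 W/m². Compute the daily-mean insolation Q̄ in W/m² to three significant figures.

Solar declination: sin δ = sin ε · sin L_s = sin 11.40° × sin 286.8° = -0.18922, so δ = -10.907°.
cos h₀ = −tan(-13.9°) tan(-10.907°) = -0.0477, h₀ = 1.6185 rad.
Bracket: h₀ sin ϕ sin δ + cos ϕ cos δ sin h₀ = 1.6185×-0.24023×-0.18922 + 0.97072×0.98193×0.99886 = 0.073571 + 0.952092 = 1.025663.
Q̄ = (S_0/π) × [bracket] = (446/π) × 1.025663 = 145.6 W/m².

Q̄ ≈ 146 W/m²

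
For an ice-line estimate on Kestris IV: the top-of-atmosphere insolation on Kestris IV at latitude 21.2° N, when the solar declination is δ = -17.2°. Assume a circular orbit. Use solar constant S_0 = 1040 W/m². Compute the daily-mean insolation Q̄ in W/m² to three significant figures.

Q̄ ≈ 241 W/m²

cos h₀ = −tan(+21.2°) tan(-17.200°) = 0.1201, h₀ = 1.4504 rad.
Bracket: h₀ sin ϕ sin δ + cos ϕ cos δ sin h₀ = 1.4504×0.36162×-0.29571 + 0.93232×0.95528×0.99277 = -0.155098 + 0.884187 = 0.729089.
Q̄ = (S_0/π) × [bracket] = (1040/π) × 0.729089 = 241.4 W/m².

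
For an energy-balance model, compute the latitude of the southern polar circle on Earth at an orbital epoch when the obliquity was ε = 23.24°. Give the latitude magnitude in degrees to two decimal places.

The polar circle is the lowest latitude that experiences at least one full rotation of continuous darkness at the northern-summer solstice; it lies at |φ| = 90° − ε = 90° − 23.24° = 66.76°.

66.76°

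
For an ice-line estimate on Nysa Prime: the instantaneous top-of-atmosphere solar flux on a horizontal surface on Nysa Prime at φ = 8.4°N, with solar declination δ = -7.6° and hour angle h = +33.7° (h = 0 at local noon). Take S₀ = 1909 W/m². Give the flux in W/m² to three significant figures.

cos θ_z = sin φ sin δ + cos φ cos δ cos h = -0.019320 + 0.815799 = 0.796479.
Flux = S₀ · cos θ_z = 1909 × 0.796479 = 1520 W/m².

1.52e+03 W/m²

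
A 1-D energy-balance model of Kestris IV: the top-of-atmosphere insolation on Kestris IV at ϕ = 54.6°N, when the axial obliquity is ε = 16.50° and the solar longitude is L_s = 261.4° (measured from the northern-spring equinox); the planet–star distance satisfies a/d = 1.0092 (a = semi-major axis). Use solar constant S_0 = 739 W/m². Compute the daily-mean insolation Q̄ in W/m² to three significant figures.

Solar declination: sin δ = sin ε · sin L_s = sin 16.50° × sin 261.4° = -0.28082, so δ = -16.309°.
cos h₀ = −tan(+54.6°) tan(-16.309°) = 0.4117, h₀ = 1.1465 rad.
Bracket: h₀ sin ϕ sin δ + cos ϕ cos δ sin h₀ = 1.1465×0.81513×-0.28082 + 0.57928×0.95976×0.91131 = -0.262439 + 0.506661 = 0.244222.
Inverse-square distance factor (a/d)² = 1.0092² = 1.018485.
Q̄ = (S_0/π) × 1.018485 × [bracket] = (739/π) × 1.018485 × 0.244222 = 58.51 W/m².

Q̄ ≈ 58.5 W/m²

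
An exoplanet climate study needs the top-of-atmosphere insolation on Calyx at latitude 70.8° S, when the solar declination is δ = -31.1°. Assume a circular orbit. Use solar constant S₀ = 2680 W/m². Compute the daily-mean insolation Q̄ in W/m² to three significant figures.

Q̄ ≈ 1.31e+03 W/m²

cos H₀ = −tan(-70.8°) tan(-31.100°) = -1.7323 ≤ −1 ⇒ polar day, H₀ = π.
Bracket: H₀ sin φ sin δ + cos φ cos δ sin H₀ = 3.1416×-0.94438×-0.51653 + 0.32887×0.85627×0.00000 = 1.532474 + 0.000000 = 1.532474.
Q̄ = (S₀/π) × [bracket] = (2680/π) × 1.532474 = 1307 W/m².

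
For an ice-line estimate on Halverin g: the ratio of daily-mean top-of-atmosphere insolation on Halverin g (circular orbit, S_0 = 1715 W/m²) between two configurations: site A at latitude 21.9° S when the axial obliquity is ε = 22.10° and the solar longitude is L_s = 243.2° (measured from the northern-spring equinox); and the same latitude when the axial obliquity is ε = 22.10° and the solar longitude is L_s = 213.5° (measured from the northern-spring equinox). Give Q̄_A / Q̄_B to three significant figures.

— Configuration A (ϕ=-21.9°):
Solar declination: sin δ = sin ε · sin L_s = sin 22.10° × sin 243.2° = -0.33581, so δ = -19.622°.
cos h₀ = −tan(-21.9°) tan(-19.622°) = -0.1433, h₀ = 1.7146 rad.
Bracket: h₀ sin ϕ sin δ + cos ϕ cos δ sin h₀ = 1.7146×-0.37299×-0.33581 + 0.92784×0.94193×0.98968 = 0.214760 + 0.864941 = 1.079701.
Q̄ = (S_0/π) × [bracket] = (1715/π) × 1.079701 = 589.41 W/m².
— Configuration B (ϕ=-21.9°):
Solar declination: sin δ = sin ε · sin L_s = sin 22.10° × sin 213.5° = -0.20765, so δ = -11.985°.
cos h₀ = −tan(-21.9°) tan(-11.985°) = -0.0853, h₀ = 1.6562 rad.
Bracket: h₀ sin ϕ sin δ + cos ϕ cos δ sin h₀ = 1.6562×-0.37299×-0.20765 + 0.92784×0.97820×0.99635 = 0.128275 + 0.904300 = 1.032575.
Q̄ = (S_0/π) × [bracket] = (1715/π) × 1.032575 = 563.68 W/m².
Ratio Q̄_A / Q̄_B = 589.41 / 563.68 = 1.046.

Q̄_A / Q̄_B ≈ 1.05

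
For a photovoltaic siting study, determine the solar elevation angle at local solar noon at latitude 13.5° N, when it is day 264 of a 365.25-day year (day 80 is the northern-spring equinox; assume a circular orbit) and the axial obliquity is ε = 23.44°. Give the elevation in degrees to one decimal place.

Solar longitude: λ_s = 360° × (264 − 80)/365.25 = 181.355°.
sin δ = sin 23.44° × sin 181.355° = -0.00941, so δ = -0.539°.
At local noon the hour angle is zero, so the zenith angle equals |φ − δ| = |+13.5° − (-0.539°)| = 14.039°.
Elevation = 90° − 14.039° = 76.0°.

76.0°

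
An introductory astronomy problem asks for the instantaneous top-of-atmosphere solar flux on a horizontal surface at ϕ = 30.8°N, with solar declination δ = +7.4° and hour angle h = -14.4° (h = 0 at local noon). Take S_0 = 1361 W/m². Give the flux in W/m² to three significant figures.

cos θ_z = sin ϕ sin δ + cos ϕ cos δ cos h = 0.065949 + 0.825045 = 0.890994.
Flux = S_0 · cos θ_z = 1361 × 0.890994 = 1213 W/m².

1.21e+03 W/m²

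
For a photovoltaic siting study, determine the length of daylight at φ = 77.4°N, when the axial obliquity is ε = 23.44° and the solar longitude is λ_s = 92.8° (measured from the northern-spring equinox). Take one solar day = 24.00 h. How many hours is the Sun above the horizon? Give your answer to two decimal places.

Solar declination: sin δ = sin ε · sin λ_s = sin 23.44° × sin 92.8° = 0.39731, so δ = +23.410°.
Sunrise equation: cos H₀ = −tan φ · tan δ = -1.9369 ≤ −1, so the Sun never sets (polar day) and H₀ = π.
Daylight = 2H₀/(2π) × 24.00 h = (3.1416/π) × 24.00 = 24.00 h.

24.00 h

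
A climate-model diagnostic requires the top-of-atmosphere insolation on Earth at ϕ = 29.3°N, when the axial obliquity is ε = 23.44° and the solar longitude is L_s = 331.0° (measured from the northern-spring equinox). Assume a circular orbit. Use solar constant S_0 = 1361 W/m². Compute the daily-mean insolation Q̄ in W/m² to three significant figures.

Q̄ ≈ 309 W/m²

Solar declination: sin δ = sin ε · sin L_s = sin 23.44° × sin 331.0° = -0.19285, so δ = -11.119°.
cos h₀ = −tan(+29.3°) tan(-11.119°) = 0.1103, h₀ = 1.4603 rad.
Bracket: h₀ sin ϕ sin δ + cos ϕ cos δ sin h₀ = 1.4603×0.48938×-0.19285 + 0.87207×0.98123×0.99390 = -0.137819 + 0.850481 = 0.712662.
Q̄ = (S_0/π) × [bracket] = (1361/π) × 0.712662 = 308.7 W/m².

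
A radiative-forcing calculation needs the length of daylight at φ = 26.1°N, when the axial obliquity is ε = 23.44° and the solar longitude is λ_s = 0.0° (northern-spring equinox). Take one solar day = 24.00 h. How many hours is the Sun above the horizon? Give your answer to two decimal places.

Solar declination: sin δ = sin ε · sin λ_s = sin 23.44° × sin 0.0° = 0.00000, so δ = +0.000°.
cos H₀ = −tan φ · tan δ = −tan(+26.1°) × tan(+0.000°) = -0.0000, so H₀ = 1.5708 rad = 90.00°.
Daylight = 2H₀/(2π) × 24.00 h = (1.5708/π) × 24.00 = 12.00 h.

12.00 h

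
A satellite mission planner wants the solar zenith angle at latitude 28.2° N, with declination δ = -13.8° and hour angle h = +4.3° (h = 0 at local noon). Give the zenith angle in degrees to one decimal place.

cos θ_z = sin φ sin δ + cos φ cos δ cos h = -0.112719 + 0.853455 = 0.740736.
θ_z = arccos(0.740736) = 42.2°.

θ_z = 42.2°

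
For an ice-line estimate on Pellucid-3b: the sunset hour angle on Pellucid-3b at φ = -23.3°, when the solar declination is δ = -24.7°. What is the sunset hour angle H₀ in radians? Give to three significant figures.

cos H₀ = −tan φ · tan δ = −tan(-23.3°) × tan(-24.700°) = -0.1981, so H₀ = 1.7702 rad = 101.43°.

H₀ = 1.77 rad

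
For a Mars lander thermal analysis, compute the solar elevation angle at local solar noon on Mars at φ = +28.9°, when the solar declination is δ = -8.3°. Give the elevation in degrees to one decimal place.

52.8°

At local noon the hour angle is zero, so the zenith angle equals |φ − δ| = |+28.9° − (-8.300°)| = 37.200°.
Elevation = 90° − 37.200° = 52.8°.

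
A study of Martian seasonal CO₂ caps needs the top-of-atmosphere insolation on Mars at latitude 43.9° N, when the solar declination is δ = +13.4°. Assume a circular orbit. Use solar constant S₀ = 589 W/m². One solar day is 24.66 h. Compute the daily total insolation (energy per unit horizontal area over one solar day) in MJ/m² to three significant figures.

16.2 MJ/m²

cos H₀ = −tan(+43.9°) tan(+13.400°) = -0.2293, H₀ = 1.8021 rad.
Bracket: H₀ sin φ sin δ + cos φ cos δ sin H₀ = 1.8021×0.69340×0.23175 + 0.72055×0.97278×0.97337 = 0.289589 + 0.682271 = 0.971860.
Q̄ = (S₀/π) × [bracket] = (589/π) × 0.971860 = 182.21 W/m².
Daily total = Q̄ × 24.66 h × 3600 s/h = 182.21 × 24.66 × 3600 / 10⁶ = 16.18 MJ/m².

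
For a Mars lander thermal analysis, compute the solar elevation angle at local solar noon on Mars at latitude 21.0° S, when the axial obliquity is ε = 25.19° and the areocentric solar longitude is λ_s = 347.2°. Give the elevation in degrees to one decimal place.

74.4°

sin δ = sin 25.19° × sin 347.2° = -0.09430, so δ = -5.411°.
At local noon the hour angle is zero, so the zenith angle equals |φ − δ| = |-21.0° − (-5.411°)| = 15.589°.
Elevation = 90° − 15.589° = 74.4°.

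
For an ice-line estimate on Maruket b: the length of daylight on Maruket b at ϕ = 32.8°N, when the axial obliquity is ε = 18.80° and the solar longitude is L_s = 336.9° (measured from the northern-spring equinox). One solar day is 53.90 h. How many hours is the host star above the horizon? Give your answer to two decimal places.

25.54 h

Solar declination: sin δ = sin ε · sin L_s = sin 18.80° × sin 336.9° = -0.12644, so δ = -7.264°.
cos h₀ = −tan ϕ · tan δ = −tan(+32.8°) × tan(-7.264°) = 0.0821, so h₀ = 1.4886 rad = 85.29°.
Daylight = 2h₀/(2π) × 53.90 h = (1.4886/π) × 53.90 = 25.54 h.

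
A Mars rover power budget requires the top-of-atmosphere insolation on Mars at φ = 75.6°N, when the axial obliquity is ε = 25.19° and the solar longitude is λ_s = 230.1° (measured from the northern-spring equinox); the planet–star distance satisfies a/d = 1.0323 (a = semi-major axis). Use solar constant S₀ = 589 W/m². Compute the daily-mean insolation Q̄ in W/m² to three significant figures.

Solar declination: sin δ = sin ε · sin λ_s = sin 25.19° × sin 230.1° = -0.32652, so δ = -19.058°.
cos H₀ = −tan(+75.6°) tan(-19.058°) = 1.3455 ≥ 1 ⇒ polar night, H₀ = 0 and Q̄ = 0.
Inverse-square distance factor (a/d)² = 1.0323² = 1.065643.

Q̄ ≈ 0.00 W/m²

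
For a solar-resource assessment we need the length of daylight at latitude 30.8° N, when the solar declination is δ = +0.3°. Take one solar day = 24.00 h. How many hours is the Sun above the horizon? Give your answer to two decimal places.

12.02 h

cos h₀ = −tan ϕ · tan δ = −tan(+30.8°) × tan(+0.300°) = -0.0031, so h₀ = 1.5739 rad = 90.18°.
Daylight = 2h₀/(2π) × 24.00 h = (1.5739/π) × 24.00 = 12.02 h.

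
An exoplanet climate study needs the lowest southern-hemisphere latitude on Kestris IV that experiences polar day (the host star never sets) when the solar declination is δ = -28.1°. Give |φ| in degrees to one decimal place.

Polar day requires cos H₀ = −tan φ tan δ ≤ −1, i.e. tan φ tan δ ≥ 1.
The boundary is |tan φ| · |tan δ| = 1, so |φ| = 90° − |δ| = 90° − 28.1° = 61.9° in the southern hemisphere.

|φ| = 61.9°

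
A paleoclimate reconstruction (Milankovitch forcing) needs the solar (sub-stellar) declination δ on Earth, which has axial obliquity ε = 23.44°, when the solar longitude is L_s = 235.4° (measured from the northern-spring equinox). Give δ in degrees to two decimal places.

sin δ = sin ε · sin L_s = sin 23.44° × sin 235.4° = -0.327434.
δ = arcsin(-0.327434) = -19.11°.

δ = -19.11°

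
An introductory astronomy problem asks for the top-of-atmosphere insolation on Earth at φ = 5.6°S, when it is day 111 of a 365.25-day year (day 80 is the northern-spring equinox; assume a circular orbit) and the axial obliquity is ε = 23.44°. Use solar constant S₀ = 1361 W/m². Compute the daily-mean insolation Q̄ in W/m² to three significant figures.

Q̄ ≈ 409 W/m²

Solar longitude: λ_s = 360° × (111 − 80)/365.25 = 30.554°.
sin δ = sin 23.44° × sin 30.554° = 0.20222, so δ = +11.667°.
cos H₀ = −tan(-5.6°) tan(+11.667°) = 0.0202, H₀ = 1.5505 rad.
Bracket: H₀ sin φ sin δ + cos φ cos δ sin H₀ = 1.5505×-0.09758×0.20222 + 0.99523×0.97934×0.99980 = -0.030595 + 0.974474 = 0.943879.
Q̄ = (S₀/π) × [bracket] = (1361/π) × 0.943879 = 408.9 W/m².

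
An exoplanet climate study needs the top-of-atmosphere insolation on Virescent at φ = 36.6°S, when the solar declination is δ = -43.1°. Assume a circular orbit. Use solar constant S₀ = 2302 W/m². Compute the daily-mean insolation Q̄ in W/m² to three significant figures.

cos H₀ = −tan(-36.6°) tan(-43.100°) = -0.6950, H₀ = 2.3392 rad.
Bracket: H₀ sin φ sin δ + cos φ cos δ sin H₀ = 2.3392×-0.59622×-0.68327 + 0.80282×0.73016×0.71903 = 0.952942 + 0.421486 = 1.374428.
Q̄ = (S₀/π) × [bracket] = (2302/π) × 1.374428 = 1007 W/m².

Q̄ ≈ 1.01e+03 W/m²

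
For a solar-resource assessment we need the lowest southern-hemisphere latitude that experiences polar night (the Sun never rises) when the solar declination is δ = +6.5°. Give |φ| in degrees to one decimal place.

|φ| = 83.5°

Polar night requires cos H₀ = −tan φ tan δ ≥ 1, i.e. tan φ tan δ ≤ −1.
The boundary is |tan φ| · |tan δ| = 1, so |φ| = 90° − |δ| = 90° − 6.5° = 83.5° in the southern hemisphere.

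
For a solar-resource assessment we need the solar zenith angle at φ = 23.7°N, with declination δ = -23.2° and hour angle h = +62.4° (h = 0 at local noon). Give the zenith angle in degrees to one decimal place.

θ_z = 76.6°

cos θ_z = sin φ sin δ + cos φ cos δ cos h = -0.158344 + 0.389918 = 0.231574.
θ_z = arccos(0.231574) = 76.6°.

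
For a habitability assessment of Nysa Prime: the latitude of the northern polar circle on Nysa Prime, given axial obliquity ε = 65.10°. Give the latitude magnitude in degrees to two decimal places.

24.90°

The polar circle is the lowest latitude that experiences at least one full rotation of continuous daylight at the northern-summer solstice; it lies at |φ| = 90° − ε = 90° − 65.10° = 24.90°.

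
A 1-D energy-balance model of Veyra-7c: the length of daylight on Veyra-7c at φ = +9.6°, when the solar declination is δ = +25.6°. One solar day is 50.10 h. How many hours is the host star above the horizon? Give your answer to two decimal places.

26.34 h

cos H₀ = −tan φ · tan δ = −tan(+9.6°) × tan(+25.600°) = -0.0810, so H₀ = 1.6519 rad = 94.65°.
Daylight = 2H₀/(2π) × 50.10 h = (1.6519/π) × 50.10 = 26.34 h.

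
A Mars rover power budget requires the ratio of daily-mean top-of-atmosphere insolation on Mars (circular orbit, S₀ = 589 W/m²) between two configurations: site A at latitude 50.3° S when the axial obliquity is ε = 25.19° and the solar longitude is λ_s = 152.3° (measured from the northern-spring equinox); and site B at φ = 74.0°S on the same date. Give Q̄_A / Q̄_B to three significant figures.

Q̄_A / Q̄_B ≈ 9.73

— Configuration A (φ=-50.3°):
Solar declination: sin δ = sin ε · sin λ_s = sin 25.19° × sin 152.3° = 0.19785, so δ = +11.411°.
cos H₀ = −tan(-50.3°) tan(+11.411°) = 0.2431, H₀ = 1.3252 rad.
Bracket: H₀ sin φ sin δ + cos φ cos δ sin H₀ = 1.3252×-0.76940×0.19785 + 0.63877×0.98023×0.97000 = -0.201730 + 0.607357 = 0.405627.
Q̄ = (S₀/π) × [bracket] = (589/π) × 0.405627 = 76.049 W/m².
— Configuration B (φ=-74.0°):
cos H₀ = −tan(-74.0°) tan(+11.411°) = 0.7039, H₀ = 0.7899 rad.
Bracket: H₀ sin φ sin δ + cos φ cos δ sin H₀ = 0.7899×-0.96126×0.19785 + 0.27564×0.98023×0.71031 = -0.150227 + 0.191919 = 0.041692.
Q̄ = (S₀/π) × [bracket] = (589/π) × 0.041692 = 7.8166 W/m².
Ratio Q̄_A / Q̄_B = 76.049 / 7.8166 = 9.729.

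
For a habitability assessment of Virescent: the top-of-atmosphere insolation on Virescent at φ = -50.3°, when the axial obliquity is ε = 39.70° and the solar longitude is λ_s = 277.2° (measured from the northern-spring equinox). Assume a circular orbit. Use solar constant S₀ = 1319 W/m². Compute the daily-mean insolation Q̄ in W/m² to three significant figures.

Solar declination: sin δ = sin ε · sin λ_s = sin 39.70° × sin 277.2° = -0.63373, so δ = -39.326°.
cos H₀ = −tan(-50.3°) tan(-39.326°) = -0.9868, H₀ = 2.9789 rad.
Bracket: H₀ sin φ sin δ + cos φ cos δ sin H₀ = 2.9789×-0.76940×-0.63373 + 0.63877×0.77355×0.16202 = 1.452487 + 0.080057 = 1.532544.
Q̄ = (S₀/π) × [bracket] = (1319/π) × 1.532544 = 643.4 W/m².

Q̄ ≈ 643 W/m²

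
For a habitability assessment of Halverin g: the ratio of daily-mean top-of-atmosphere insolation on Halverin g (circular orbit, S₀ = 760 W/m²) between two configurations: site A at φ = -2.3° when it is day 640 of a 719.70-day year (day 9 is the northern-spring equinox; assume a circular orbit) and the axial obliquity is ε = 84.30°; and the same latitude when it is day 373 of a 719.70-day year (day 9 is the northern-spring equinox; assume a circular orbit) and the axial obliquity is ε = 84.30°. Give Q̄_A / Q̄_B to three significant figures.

Q̄_A / Q̄_B ≈ 0.761

— Configuration A (φ=-2.3°):
Solar longitude: λ_s = 360° × (640 − 9)/719.70 = 315.632°.
sin δ = sin 84.30° × sin 315.632° = -0.69581, so δ = -44.092°.
cos H₀ = −tan(-2.3°) tan(-44.092°) = -0.0389, H₀ = 1.6097 rad.
Bracket: H₀ sin φ sin δ + cos φ cos δ sin H₀ = 1.6097×-0.04013×-0.69581 + 0.99919×0.71822×0.99924 = 0.044947 + 0.717093 = 0.762040.
Q̄ = (S₀/π) × [bracket] = (760/π) × 0.762040 = 184.35 W/m².
— Configuration B (φ=-2.3°):
Solar longitude: λ_s = 360° × (373 − 9)/719.70 = 182.076°.
sin δ = sin 84.30° × sin 182.076° = -0.03604, so δ = -2.066°.
cos H₀ = −tan(-2.3°) tan(-2.066°) = -0.0014, H₀ = 1.5722 rad.
Bracket: H₀ sin φ sin δ + cos φ cos δ sin H₀ = 1.5722×-0.04013×-0.03604 + 0.99919×0.99935×1.00000 = 0.002274 + 0.998541 = 1.000815.
Q̄ = (S₀/π) × [bracket] = (760/π) × 1.000815 = 242.11 W/m².
Ratio Q̄_A / Q̄_B = 184.35 / 242.11 = 0.7614.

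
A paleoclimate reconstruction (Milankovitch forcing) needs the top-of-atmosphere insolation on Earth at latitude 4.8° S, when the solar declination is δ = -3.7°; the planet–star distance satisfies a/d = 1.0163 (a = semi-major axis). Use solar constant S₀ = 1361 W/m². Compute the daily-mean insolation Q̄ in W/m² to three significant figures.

cos H₀ = −tan(-4.8°) tan(-3.700°) = -0.0054, H₀ = 1.5762 rad.
Bracket: H₀ sin φ sin δ + cos φ cos δ sin H₀ = 1.5762×-0.08368×-0.06453 + 0.99649×0.99792×0.99999 = 0.008511 + 0.994407 = 1.002918.
Inverse-square distance factor (a/d)² = 1.0163² = 1.032866.
Q̄ = (S₀/π) × 1.032866 × [bracket] = (1361/π) × 1.032866 × 1.002918 = 448.8 W/m².

Q̄ ≈ 449 W/m²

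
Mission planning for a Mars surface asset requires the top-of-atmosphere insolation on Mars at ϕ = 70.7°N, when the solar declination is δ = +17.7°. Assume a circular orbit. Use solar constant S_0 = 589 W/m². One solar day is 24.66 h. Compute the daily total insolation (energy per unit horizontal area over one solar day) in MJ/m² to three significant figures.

cos h₀ = −tan(+70.7°) tan(+17.700°) = -0.9113, h₀ = 2.7173 rad.
Bracket: h₀ sin ϕ sin δ + cos ϕ cos δ sin h₀ = 2.7173×0.94380×0.30403 + 0.33051×0.95266×0.41169 = 0.779712 + 0.129626 = 0.909338.
Q̄ = (S_0/π) × [bracket] = (589/π) × 0.909338 = 170.49 W/m².
Daily total = Q̄ × 24.66 h × 3600 s/h = 170.49 × 24.66 × 3600 / 10⁶ = 15.14 MJ/m².

15.1 MJ/m²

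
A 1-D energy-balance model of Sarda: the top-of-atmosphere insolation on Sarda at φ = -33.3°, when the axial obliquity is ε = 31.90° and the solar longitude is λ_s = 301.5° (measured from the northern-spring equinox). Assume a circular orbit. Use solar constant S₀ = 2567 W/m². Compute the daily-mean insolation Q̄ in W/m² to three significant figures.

Solar declination: sin δ = sin ε · sin λ_s = sin 31.90° × sin 301.5° = -0.45057, so δ = -26.780°.
cos H₀ = −tan(-33.3°) tan(-26.780°) = -0.3315, H₀ = 1.9087 rad.
Bracket: H₀ sin φ sin δ + cos φ cos δ sin H₀ = 1.9087×-0.54902×-0.45057 + 0.83581×0.89274×0.94345 = 0.472159 + 0.703966 = 1.176125.
Q̄ = (S₀/π) × [bracket] = (2567/π) × 1.176125 = 961.0 W/m².

Q̄ ≈ 961 W/m²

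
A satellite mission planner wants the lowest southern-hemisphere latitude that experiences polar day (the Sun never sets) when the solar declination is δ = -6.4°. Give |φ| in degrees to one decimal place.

Polar day requires cos H₀ = −tan φ tan δ ≤ −1, i.e. tan φ tan δ ≥ 1.
The boundary is |tan φ| · |tan δ| = 1, so |φ| = 90° − |δ| = 90° − 6.4° = 83.6° in the southern hemisphere.

|φ| = 83.6°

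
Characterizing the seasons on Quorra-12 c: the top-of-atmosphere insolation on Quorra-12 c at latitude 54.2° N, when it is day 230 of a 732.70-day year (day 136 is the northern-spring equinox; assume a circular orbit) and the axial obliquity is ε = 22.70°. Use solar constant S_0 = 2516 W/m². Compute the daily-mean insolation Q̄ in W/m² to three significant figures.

Q̄ ≈ 771 W/m²

Solar longitude: L_s = 360° × (230 − 136)/732.70 = 46.185°.
sin δ = sin 22.70° × sin 46.185° = 0.27846, so δ = +16.169°.
cos h₀ = −tan(+54.2°) tan(+16.169°) = -0.4020, h₀ = 1.9845 rad.
Bracket: h₀ sin ϕ sin δ + cos ϕ cos δ sin h₀ = 1.9845×0.81106×0.27846 + 0.58496×0.96045×0.91564 = 0.448195 + 0.514429 = 0.962624.
Q̄ = (S_0/π) × [bracket] = (2516/π) × 0.962624 = 770.9 W/m².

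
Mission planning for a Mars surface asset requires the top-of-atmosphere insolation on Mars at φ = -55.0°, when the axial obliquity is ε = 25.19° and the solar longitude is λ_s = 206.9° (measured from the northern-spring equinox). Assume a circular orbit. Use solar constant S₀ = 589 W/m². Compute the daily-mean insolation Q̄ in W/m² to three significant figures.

Solar declination: sin δ = sin ε · sin λ_s = sin 25.19° × sin 206.9° = -0.19257, so δ = -11.103°.
cos H₀ = −tan(-55.0°) tan(-11.103°) = -0.2803, H₀ = 1.8549 rad.
Bracket: H₀ sin φ sin δ + cos φ cos δ sin H₀ = 1.8549×-0.81915×-0.19257 + 0.57358×0.98128×0.95992 = 0.292599 + 0.540284 = 0.832883.
Q̄ = (S₀/π) × [bracket] = (589/π) × 0.832883 = 156.2 W/m².

Q̄ ≈ 156 W/m²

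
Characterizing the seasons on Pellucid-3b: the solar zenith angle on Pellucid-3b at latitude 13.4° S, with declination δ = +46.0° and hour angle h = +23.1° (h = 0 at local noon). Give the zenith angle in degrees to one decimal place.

θ_z = 62.9°

cos θ_z = sin φ sin δ + cos φ cos δ cos h = -0.166705 + 0.621567 = 0.454862.
θ_z = arccos(0.454862) = 62.9°.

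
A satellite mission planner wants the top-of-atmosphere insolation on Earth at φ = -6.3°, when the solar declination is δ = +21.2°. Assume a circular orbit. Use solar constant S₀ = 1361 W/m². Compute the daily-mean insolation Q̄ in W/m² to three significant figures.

cos H₀ = −tan(-6.3°) tan(+21.200°) = 0.0428, H₀ = 1.5280 rad.
Bracket: H₀ sin φ sin δ + cos φ cos δ sin H₀ = 1.5280×-0.10973×0.36162 + 0.99396×0.93232×0.99908 = -0.060632 + 0.925836 = 0.865204.
Q̄ = (S₀/π) × [bracket] = (1361/π) × 0.865204 = 374.8 W/m².

Q̄ ≈ 375 W/m²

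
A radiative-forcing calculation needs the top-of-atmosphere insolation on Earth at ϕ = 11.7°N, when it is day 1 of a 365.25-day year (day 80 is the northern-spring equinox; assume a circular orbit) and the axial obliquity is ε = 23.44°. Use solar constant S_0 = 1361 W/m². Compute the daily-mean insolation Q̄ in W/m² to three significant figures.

Q̄ ≈ 339 W/m²

Solar longitude: L_s = 360° × (1 − 80)/365.25 = -77.864°, i.e. -77.864° + 360° = 282.136°.
sin δ = sin 23.44° × sin 282.136° = -0.38890, so δ = -22.886°.
cos h₀ = −tan(+11.7°) tan(-22.886°) = 0.0874, h₀ = 1.4833 rad.
Bracket: h₀ sin ϕ sin δ + cos ϕ cos δ sin h₀ = 1.4833×0.20279×-0.38890 + 0.97922×0.92128×0.99617 = -0.116981 + 0.898681 = 0.781700.
Q̄ = (S_0/π) × [bracket] = (1361/π) × 0.781700 = 338.6 W/m².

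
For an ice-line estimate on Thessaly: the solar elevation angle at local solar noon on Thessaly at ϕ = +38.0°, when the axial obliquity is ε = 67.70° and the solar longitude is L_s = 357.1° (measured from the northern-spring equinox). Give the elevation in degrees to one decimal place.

49.3°

Solar declination: sin δ = sin ε · sin L_s = sin 67.70° × sin 357.1° = -0.04681, so δ = -2.683°.
At local noon the hour angle is zero, so the zenith angle equals |ϕ − δ| = |+38.0° − (-2.683°)| = 40.683°.
Elevation = 90° − 40.683° = 49.3°.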